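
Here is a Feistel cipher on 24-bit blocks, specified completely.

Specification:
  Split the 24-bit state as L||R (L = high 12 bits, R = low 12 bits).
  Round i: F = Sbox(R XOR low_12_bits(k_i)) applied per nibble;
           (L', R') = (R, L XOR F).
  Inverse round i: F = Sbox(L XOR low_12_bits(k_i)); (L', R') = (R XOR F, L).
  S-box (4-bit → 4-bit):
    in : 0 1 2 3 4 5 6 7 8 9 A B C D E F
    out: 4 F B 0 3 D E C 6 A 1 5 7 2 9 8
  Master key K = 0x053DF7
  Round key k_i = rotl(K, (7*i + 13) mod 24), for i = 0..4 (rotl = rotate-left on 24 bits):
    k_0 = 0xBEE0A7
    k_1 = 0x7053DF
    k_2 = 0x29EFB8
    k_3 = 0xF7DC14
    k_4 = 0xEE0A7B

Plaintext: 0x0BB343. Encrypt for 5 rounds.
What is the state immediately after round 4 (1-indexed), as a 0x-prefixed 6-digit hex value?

0x7E464B

s_0 = plaintext = 0x0BB343
s_1 = Round(s_0, k_0) = 0x343028
s_2 = Round(s_1, k_1) = 0x0283CF
s_3 = Round(s_2, k_2) = 0x3CF7E4
s_4 = Round(s_3, k_3) = 0x7E464B
s_5 = Round(s_4, k_4) = 0x64B0E0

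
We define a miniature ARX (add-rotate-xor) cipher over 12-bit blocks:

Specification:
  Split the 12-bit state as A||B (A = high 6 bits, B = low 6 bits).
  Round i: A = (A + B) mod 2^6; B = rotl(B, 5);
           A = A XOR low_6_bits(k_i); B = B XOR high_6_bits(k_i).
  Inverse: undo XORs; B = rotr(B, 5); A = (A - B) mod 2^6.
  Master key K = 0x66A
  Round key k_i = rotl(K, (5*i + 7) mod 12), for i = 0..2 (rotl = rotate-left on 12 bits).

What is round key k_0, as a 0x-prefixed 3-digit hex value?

K = 0x66A
k_0 = rotl(K, (5*0+7) mod 12) = rotl(K, 7) = 0x533

0x533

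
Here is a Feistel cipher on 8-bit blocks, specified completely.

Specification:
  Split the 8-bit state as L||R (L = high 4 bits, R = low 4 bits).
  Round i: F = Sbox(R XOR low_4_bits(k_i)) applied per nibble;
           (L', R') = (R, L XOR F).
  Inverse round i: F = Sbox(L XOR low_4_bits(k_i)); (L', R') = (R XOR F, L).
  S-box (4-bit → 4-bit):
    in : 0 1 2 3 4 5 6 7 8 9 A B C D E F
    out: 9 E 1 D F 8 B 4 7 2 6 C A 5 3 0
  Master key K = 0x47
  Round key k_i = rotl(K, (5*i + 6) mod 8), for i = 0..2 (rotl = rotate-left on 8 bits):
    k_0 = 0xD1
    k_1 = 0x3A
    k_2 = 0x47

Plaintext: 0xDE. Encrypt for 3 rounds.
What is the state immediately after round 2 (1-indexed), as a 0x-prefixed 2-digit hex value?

s_0 = plaintext = 0xDE
s_1 = Round(s_0, k_0) = 0xED
s_2 = Round(s_1, k_1) = 0xDA
s_3 = Round(s_2, k_2) = 0xA8

0xDA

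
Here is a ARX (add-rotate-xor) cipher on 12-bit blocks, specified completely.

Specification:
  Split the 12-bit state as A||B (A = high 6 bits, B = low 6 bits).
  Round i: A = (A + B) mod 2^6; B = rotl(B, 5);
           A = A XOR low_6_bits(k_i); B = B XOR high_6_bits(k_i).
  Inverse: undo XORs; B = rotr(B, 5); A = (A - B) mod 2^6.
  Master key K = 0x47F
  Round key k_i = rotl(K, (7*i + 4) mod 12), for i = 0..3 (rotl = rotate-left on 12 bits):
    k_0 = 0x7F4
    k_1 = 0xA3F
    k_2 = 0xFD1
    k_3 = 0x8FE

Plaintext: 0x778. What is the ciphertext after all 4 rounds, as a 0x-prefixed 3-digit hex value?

0xB8E

s_0 = plaintext = 0x778
s_1 = Round(s_0, k_0) = 0x843
s_2 = Round(s_1, k_1) = 0x6C9
s_3 = Round(s_2, k_2) = 0xD5B
s_4 = Round(s_3, k_3) = 0xB8E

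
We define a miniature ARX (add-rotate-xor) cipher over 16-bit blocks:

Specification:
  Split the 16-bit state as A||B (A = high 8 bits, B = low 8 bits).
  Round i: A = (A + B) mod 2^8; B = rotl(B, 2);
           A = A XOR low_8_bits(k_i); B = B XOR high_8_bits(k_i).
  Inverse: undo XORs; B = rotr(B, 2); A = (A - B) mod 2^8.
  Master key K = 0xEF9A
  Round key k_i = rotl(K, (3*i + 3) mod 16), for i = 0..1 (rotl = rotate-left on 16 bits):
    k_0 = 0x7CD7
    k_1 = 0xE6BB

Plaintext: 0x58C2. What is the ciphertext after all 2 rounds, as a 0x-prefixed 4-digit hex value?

0xFF3B

s_0 = plaintext = 0x58C2
s_1 = Round(s_0, k_0) = 0xCD77
s_2 = Round(s_1, k_1) = 0xFF3B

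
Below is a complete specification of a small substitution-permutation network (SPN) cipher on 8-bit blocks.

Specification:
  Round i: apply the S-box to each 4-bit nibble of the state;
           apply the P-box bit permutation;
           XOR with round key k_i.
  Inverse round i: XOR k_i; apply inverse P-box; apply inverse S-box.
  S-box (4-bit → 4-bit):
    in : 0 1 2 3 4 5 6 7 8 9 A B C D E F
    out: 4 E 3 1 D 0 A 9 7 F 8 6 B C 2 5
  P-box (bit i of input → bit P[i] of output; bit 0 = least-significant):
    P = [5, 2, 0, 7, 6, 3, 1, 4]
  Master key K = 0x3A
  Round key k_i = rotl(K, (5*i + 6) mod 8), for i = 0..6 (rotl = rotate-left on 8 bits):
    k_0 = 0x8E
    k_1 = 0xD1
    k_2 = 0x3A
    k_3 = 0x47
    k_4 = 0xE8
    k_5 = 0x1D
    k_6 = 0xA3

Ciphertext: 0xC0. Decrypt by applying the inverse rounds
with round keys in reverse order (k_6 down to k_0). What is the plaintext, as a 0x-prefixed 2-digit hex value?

0xF8

s_0 = ciphertext = 0xC0
s_1 = InvRound(s_0, k_6) = 0xFF
s_2 = InvRound(s_1, k_5) = 0xF7
s_3 = InvRound(s_2, k_4) = 0x1B
s_4 = InvRound(s_3, k_3) = 0xCE
s_5 = InvRound(s_4, k_2) = 0x7C
s_6 = InvRound(s_5, k_1) = 0xE9
s_7 = InvRound(s_6, k_0) = 0xF8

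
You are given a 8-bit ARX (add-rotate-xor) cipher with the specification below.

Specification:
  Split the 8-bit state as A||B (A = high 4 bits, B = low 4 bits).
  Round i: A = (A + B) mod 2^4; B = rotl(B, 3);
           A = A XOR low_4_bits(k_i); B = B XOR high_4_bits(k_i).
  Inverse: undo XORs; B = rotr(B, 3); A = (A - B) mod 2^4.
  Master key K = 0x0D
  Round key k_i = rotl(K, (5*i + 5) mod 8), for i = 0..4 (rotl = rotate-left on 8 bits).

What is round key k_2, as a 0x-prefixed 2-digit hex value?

K = 0x0D
k_0 = rotl(K, (5*0+5) mod 8) = rotl(K, 5) = 0xA1
k_1 = rotl(K, (5*1+5) mod 8) = rotl(K, 2) = 0x34
k_2 = rotl(K, (5*2+5) mod 8) = rotl(K, 7) = 0x86

0x86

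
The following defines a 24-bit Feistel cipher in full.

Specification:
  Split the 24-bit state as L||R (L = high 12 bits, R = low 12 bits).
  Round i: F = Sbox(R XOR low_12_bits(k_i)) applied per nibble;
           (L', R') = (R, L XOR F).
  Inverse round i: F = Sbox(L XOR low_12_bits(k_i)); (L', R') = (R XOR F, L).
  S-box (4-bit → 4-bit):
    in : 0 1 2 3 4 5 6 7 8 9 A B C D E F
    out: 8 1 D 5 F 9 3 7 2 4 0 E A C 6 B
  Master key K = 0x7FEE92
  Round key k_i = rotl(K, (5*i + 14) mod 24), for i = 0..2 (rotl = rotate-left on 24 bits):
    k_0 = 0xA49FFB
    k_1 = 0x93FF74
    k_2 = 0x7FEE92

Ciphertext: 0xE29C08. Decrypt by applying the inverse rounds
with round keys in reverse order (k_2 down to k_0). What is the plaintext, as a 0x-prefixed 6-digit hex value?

0xFAD064

s_0 = ciphertext = 0xE29C08
s_1 = InvRound(s_0, k_2) = 0x4E6E29
s_2 = InvRound(s_1, k_1) = 0x0644E6
s_3 = InvRound(s_2, k_0) = 0xFAD064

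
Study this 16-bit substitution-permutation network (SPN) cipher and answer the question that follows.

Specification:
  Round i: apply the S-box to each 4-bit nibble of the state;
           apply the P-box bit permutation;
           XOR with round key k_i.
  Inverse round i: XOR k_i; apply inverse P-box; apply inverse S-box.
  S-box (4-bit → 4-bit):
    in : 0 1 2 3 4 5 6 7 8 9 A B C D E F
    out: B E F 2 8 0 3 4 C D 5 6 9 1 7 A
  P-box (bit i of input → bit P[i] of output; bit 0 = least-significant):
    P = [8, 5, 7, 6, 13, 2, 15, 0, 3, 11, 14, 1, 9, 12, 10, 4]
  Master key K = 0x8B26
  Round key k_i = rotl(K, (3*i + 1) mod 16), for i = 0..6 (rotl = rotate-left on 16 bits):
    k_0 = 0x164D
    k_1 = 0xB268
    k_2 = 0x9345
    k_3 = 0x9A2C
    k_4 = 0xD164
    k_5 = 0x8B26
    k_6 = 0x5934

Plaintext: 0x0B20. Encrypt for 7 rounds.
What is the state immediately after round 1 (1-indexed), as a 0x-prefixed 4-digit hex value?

s_0 = plaintext = 0x0B20
s_1 = Round(s_0, k_0) = 0xED38
s_2 = Round(s_1, k_1) = 0xA4A4
s_3 = Round(s_2, k_2) = 0x3507
s_4 = Round(s_3, k_3) = 0xAAA9
s_5 = Round(s_4, k_4) = 0x36AC
s_6 = Round(s_5, k_5) = 0x326E
s_7 = Round(s_6, k_6) = 0x209A

0xED38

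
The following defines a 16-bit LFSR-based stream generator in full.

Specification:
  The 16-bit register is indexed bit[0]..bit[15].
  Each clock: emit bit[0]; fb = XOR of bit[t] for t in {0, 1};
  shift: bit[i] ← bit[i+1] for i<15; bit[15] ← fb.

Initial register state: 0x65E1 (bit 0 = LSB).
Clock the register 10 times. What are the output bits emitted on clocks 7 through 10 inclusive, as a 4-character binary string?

reg_0 = 0x65E1
clock 1: out=1, reg = 0xB2F0
clock 2: out=0, reg = 0x5978
clock 3: out=0, reg = 0x2CBC
clock 4: out=0, reg = 0x165E
clock 5: out=0, reg = 0x8B2F
clock 6: out=1, reg = 0x4597
clock 7: out=1, reg = 0x22CB
clock 8: out=1, reg = 0x1165
clock 9: out=1, reg = 0x88B2
clock 10: out=0, reg = 0xC459

1110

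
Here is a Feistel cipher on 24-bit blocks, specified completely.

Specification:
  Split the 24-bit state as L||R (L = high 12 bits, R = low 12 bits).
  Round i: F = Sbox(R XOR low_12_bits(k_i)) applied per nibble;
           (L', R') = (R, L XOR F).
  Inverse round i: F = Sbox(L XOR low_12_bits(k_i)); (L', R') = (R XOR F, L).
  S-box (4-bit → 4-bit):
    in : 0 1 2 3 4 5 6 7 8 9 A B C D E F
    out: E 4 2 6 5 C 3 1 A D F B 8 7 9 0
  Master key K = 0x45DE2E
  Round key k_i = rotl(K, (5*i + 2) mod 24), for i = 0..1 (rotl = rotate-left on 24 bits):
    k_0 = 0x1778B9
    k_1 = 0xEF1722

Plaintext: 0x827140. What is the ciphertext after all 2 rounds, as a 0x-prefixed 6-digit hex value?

0x52A3AA

s_0 = plaintext = 0x827140
s_1 = Round(s_0, k_0) = 0x14052A
s_2 = Round(s_1, k_1) = 0x52A3AA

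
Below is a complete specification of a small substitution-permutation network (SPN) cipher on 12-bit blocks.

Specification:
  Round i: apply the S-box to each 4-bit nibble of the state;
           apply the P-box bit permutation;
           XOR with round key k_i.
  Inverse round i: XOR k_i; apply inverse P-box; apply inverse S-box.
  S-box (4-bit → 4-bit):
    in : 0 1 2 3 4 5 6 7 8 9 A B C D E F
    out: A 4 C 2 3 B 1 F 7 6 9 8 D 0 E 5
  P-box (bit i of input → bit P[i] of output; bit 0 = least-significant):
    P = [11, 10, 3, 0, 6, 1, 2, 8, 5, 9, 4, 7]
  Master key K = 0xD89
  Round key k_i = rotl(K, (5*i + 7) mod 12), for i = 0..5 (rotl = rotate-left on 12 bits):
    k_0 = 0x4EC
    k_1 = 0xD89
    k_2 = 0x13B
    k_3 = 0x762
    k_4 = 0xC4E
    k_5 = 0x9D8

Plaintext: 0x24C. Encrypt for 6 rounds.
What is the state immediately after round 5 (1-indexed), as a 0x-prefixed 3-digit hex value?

s_0 = plaintext = 0x24C
s_1 = Round(s_0, k_0) = 0xC37
s_2 = Round(s_1, k_1) = 0x132
s_3 = Round(s_2, k_2) = 0x120
s_4 = Round(s_3, k_3) = 0x277
s_5 = Round(s_4, k_4) = 0x191
s_6 = Round(s_5, k_5) = 0x9C6

0x191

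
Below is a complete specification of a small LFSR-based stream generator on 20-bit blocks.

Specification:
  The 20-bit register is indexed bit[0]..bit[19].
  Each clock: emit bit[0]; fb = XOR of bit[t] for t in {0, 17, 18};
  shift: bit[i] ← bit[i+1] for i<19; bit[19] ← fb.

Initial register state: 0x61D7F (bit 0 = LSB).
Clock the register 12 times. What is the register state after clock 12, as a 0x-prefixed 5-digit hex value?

0xC3161

reg_0 = 0x61D7F
clock 1: out=1, reg = 0xB0EBF
clock 2: out=1, reg = 0x5875F
clock 3: out=1, reg = 0x2C3AF
clock 4: out=1, reg = 0x161D7
clock 5: out=1, reg = 0x8B0EB
clock 6: out=1, reg = 0xC5875
clock 7: out=1, reg = 0x62C3A
clock 8: out=0, reg = 0x3161D
clock 9: out=1, reg = 0x18B0E
clock 10: out=0, reg = 0x0C587
clock 11: out=1, reg = 0x862C3
clock 12: out=1, reg = 0xC3161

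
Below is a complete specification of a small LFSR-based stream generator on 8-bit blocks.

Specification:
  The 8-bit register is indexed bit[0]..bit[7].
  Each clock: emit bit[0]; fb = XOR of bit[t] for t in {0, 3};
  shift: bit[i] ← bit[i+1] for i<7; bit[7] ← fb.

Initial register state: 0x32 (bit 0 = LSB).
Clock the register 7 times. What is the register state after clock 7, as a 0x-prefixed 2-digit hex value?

0x68

reg_0 = 0x32
clock 1: out=0, reg = 0x19
clock 2: out=1, reg = 0x0C
clock 3: out=0, reg = 0x86
clock 4: out=0, reg = 0x43
clock 5: out=1, reg = 0xA1
clock 6: out=1, reg = 0xD0
clock 7: out=0, reg = 0x68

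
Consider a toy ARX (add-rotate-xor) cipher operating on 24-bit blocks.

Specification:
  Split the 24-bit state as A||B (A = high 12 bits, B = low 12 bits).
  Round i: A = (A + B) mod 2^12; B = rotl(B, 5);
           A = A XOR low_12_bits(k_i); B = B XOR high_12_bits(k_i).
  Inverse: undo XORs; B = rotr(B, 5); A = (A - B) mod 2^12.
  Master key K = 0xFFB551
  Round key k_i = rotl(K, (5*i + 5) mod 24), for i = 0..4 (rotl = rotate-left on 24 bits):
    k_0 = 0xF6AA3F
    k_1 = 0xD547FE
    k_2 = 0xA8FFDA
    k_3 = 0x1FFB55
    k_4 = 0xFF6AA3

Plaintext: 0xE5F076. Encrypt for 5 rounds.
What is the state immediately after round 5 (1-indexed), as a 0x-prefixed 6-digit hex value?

s_0 = plaintext = 0xE5F076
s_1 = Round(s_0, k_0) = 0x4EA1AA
s_2 = Round(s_1, k_1) = 0x16A817
s_3 = Round(s_2, k_2) = 0x65B87F
s_4 = Round(s_3, k_3) = 0x58FE0F
s_5 = Round(s_4, k_4) = 0x93DE0A

0x93DE0A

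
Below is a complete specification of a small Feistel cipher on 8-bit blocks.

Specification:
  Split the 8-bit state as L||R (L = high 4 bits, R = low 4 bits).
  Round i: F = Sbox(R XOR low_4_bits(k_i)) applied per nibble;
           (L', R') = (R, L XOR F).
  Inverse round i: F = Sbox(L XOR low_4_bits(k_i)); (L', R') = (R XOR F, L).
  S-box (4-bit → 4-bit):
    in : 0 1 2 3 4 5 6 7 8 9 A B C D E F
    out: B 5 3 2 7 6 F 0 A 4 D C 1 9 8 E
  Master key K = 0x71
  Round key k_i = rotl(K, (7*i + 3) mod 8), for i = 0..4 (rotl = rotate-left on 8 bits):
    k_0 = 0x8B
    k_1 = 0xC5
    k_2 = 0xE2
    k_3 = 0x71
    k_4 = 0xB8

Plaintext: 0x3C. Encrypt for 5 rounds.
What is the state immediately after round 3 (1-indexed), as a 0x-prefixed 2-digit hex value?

s_0 = plaintext = 0x3C
s_1 = Round(s_0, k_0) = 0xC3
s_2 = Round(s_1, k_1) = 0x33
s_3 = Round(s_2, k_2) = 0x36
s_4 = Round(s_3, k_3) = 0x63
s_5 = Round(s_4, k_4) = 0x3A

0x36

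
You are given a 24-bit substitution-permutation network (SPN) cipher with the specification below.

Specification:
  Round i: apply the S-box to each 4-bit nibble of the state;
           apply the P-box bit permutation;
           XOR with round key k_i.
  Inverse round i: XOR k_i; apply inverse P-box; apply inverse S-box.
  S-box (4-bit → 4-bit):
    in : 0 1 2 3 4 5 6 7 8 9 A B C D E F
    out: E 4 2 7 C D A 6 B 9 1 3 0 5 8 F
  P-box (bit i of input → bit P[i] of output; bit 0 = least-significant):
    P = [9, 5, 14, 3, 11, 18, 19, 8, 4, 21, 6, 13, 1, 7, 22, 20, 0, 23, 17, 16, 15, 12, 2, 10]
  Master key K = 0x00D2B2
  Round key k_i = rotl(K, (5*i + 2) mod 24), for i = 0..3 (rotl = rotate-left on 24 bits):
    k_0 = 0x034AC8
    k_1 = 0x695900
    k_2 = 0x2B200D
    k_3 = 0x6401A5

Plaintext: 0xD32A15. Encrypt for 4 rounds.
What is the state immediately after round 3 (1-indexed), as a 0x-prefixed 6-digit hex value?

0x888F2B

s_0 = plaintext = 0xD32A15
s_1 = Round(s_0, k_0) = 0x898855
s_2 = Round(s_1, k_1) = 0x50A69B
s_3 = Round(s_2, k_2) = 0x888F2B
s_4 = Round(s_3, k_3) = 0xD1B756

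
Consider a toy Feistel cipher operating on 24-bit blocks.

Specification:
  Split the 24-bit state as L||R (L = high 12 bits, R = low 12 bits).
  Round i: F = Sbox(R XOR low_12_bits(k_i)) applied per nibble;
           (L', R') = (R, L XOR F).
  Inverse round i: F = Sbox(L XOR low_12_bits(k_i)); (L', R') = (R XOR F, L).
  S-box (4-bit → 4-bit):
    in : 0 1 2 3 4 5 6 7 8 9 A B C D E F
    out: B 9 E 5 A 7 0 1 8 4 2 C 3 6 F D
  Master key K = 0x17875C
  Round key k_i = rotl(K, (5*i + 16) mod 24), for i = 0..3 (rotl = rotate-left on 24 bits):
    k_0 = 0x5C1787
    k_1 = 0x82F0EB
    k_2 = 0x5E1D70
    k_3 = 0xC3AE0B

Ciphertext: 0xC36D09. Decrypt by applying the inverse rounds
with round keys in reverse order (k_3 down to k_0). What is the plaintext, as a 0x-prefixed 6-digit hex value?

s_0 = ciphertext = 0xC36D09
s_1 = InvRound(s_0, k_3) = 0x35FC36
s_2 = InvRound(s_1, k_2) = 0x3DB35F
s_3 = InvRound(s_2, k_1) = 0x6043DB
s_4 = InvRound(s_3, k_0) = 0xA5E604

0xA5E604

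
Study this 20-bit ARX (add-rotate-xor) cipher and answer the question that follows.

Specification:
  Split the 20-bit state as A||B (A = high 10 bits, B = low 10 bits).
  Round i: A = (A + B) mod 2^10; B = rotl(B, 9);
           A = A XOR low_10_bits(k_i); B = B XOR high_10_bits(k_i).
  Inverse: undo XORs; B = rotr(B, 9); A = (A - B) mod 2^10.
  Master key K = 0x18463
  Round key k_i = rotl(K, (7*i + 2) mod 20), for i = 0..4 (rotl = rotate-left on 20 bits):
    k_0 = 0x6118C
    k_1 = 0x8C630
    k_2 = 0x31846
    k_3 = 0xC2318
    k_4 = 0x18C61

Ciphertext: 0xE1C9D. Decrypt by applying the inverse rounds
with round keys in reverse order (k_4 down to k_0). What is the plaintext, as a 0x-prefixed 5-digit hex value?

s_0 = ciphertext = 0xE1C9D
s_1 = InvRound(s_0, k_4) = 0x7A9FC
s_2 = InvRound(s_1, k_3) = 0x425E9
s_3 = InvRound(s_2, k_2) = 0xBC65E
s_4 = InvRound(s_3, k_1) = 0xF8CDE
s_5 = InvRound(s_4, k_0) = 0xEEEB4

0xEEEB4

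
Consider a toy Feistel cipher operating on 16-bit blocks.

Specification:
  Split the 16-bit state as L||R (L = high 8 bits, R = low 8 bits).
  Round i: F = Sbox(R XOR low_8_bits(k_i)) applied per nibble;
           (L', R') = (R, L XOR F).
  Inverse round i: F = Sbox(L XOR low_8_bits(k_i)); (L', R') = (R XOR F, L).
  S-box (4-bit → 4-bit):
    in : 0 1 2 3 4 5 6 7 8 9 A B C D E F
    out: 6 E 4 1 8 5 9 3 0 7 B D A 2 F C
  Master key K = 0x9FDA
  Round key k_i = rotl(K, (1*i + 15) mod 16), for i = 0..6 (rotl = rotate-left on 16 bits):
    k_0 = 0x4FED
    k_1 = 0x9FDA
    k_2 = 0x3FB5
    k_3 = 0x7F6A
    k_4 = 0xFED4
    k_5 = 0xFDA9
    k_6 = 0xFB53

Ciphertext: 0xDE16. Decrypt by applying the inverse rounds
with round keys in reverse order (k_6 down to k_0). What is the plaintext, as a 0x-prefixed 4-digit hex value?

s_0 = ciphertext = 0xDE16
s_1 = InvRound(s_0, k_6) = 0x14DE
s_2 = InvRound(s_1, k_5) = 0x0C14
s_3 = InvRound(s_2, k_4) = 0x340C
s_4 = InvRound(s_3, k_3) = 0x5334
s_5 = InvRound(s_4, k_2) = 0xCD53
s_6 = InvRound(s_5, k_1) = 0xB0CD
s_7 = InvRound(s_6, k_0) = 0x9FB0

0x9FB0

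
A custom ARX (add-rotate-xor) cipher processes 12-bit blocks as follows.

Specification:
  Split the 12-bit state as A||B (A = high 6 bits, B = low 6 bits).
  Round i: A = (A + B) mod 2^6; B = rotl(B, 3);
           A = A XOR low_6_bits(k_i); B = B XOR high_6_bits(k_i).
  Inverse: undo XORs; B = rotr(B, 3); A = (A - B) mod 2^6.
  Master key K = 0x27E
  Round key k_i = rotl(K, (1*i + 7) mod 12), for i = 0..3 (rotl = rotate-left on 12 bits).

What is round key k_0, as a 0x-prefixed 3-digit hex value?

0xF13

K = 0x27E
k_0 = rotl(K, (1*0+7) mod 12) = rotl(K, 7) = 0xF13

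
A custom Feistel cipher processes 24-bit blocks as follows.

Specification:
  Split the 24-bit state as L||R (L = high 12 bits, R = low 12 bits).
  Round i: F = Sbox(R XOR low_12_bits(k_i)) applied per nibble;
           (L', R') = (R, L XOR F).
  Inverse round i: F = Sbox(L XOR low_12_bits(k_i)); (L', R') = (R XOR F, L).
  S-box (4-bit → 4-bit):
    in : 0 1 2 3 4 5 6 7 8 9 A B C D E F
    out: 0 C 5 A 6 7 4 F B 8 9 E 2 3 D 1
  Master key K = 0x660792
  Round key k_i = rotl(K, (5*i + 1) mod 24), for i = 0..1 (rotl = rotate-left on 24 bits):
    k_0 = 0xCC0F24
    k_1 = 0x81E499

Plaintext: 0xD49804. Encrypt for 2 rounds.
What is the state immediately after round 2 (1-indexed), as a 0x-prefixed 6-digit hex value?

0x219CB4

s_0 = plaintext = 0xD49804
s_1 = Round(s_0, k_0) = 0x804219
s_2 = Round(s_1, k_1) = 0x219CB4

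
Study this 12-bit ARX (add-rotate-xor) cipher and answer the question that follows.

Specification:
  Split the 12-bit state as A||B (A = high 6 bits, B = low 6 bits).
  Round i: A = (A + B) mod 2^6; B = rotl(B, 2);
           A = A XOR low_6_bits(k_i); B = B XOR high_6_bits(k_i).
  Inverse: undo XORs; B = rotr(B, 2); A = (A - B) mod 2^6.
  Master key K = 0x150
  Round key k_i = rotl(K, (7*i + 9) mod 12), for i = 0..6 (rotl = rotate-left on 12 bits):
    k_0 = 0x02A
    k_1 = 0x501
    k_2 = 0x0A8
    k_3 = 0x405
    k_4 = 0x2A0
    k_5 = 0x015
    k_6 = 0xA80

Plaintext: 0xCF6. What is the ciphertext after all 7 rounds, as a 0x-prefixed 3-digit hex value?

s_0 = plaintext = 0xCF6
s_1 = Round(s_0, k_0) = 0x0DB
s_2 = Round(s_1, k_1) = 0x7F9
s_3 = Round(s_2, k_2) = 0xC25
s_4 = Round(s_3, k_3) = 0x406
s_5 = Round(s_4, k_4) = 0xD92
s_6 = Round(s_5, k_5) = 0x749
s_7 = Round(s_6, k_6) = 0x98E

0x98E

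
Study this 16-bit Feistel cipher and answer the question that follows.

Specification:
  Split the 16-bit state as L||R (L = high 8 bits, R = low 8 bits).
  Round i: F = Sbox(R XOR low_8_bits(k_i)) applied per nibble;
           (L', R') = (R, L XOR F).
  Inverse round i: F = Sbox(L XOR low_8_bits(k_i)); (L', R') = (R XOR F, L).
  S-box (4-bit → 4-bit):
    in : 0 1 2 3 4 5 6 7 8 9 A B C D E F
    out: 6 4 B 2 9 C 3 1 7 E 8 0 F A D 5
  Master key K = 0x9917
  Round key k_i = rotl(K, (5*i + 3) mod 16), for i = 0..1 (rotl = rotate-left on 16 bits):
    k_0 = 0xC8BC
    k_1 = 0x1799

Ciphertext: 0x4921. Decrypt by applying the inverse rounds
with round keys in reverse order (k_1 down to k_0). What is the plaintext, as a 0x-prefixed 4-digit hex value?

s_0 = ciphertext = 0x4921
s_1 = InvRound(s_0, k_1) = 0x8749
s_2 = InvRound(s_1, k_0) = 0x6987

0x6987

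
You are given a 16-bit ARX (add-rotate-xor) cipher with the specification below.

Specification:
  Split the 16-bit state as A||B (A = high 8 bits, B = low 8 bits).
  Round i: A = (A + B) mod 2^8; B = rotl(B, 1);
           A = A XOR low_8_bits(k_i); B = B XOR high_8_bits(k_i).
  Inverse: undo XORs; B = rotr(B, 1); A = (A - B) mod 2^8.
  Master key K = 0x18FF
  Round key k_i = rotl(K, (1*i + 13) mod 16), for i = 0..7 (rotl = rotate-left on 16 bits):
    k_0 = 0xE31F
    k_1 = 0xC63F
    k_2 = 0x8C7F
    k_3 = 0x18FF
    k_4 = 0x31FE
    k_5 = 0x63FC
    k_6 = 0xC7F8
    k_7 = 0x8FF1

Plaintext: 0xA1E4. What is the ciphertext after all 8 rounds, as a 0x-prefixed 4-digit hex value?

0x96B0

s_0 = plaintext = 0xA1E4
s_1 = Round(s_0, k_0) = 0x9A2A
s_2 = Round(s_1, k_1) = 0xFB92
s_3 = Round(s_2, k_2) = 0xF2A9
s_4 = Round(s_3, k_3) = 0x644B
s_5 = Round(s_4, k_4) = 0x51A7
s_6 = Round(s_5, k_5) = 0x042C
s_7 = Round(s_6, k_6) = 0xC89F
s_8 = Round(s_7, k_7) = 0x96B0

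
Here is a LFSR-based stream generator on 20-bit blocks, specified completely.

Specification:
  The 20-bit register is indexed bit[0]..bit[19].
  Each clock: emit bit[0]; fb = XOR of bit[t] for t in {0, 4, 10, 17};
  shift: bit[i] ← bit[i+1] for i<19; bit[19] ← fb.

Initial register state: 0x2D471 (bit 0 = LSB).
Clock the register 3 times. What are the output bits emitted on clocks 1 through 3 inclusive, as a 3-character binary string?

100

reg_0 = 0x2D471
clock 1: out=1, reg = 0x16A38
clock 2: out=0, reg = 0x8B51C
clock 3: out=0, reg = 0x45A8E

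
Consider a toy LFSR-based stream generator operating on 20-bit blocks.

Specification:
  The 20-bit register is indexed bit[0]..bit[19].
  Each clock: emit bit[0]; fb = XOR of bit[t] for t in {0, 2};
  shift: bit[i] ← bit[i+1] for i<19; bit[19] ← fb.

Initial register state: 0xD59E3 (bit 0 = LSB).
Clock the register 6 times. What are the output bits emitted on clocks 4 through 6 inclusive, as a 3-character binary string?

001

reg_0 = 0xD59E3
clock 1: out=1, reg = 0xEACF1
clock 2: out=1, reg = 0xF5678
clock 3: out=0, reg = 0x7AB3C
clock 4: out=0, reg = 0xBD59E
clock 5: out=0, reg = 0xDEACF
clock 6: out=1, reg = 0x6F567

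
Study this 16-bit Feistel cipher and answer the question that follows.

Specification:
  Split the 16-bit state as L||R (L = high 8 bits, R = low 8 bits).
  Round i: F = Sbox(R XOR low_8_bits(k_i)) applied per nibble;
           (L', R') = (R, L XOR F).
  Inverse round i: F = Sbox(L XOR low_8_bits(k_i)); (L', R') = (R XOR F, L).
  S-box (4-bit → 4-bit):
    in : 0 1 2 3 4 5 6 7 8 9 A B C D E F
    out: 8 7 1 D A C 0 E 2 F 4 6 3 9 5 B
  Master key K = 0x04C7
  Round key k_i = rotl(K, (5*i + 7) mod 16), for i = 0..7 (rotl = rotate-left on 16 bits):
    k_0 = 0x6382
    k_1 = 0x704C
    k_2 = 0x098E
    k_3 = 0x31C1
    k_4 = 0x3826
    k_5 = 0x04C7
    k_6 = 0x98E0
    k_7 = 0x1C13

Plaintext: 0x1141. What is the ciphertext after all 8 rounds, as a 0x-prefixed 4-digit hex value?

s_0 = plaintext = 0x1141
s_1 = Round(s_0, k_0) = 0x412C
s_2 = Round(s_1, k_1) = 0x2C49
s_3 = Round(s_2, k_2) = 0x4912
s_4 = Round(s_3, k_3) = 0x12D4
s_5 = Round(s_4, k_4) = 0xD4A3
s_6 = Round(s_5, k_5) = 0xA3DE
s_7 = Round(s_6, k_6) = 0xDE76
s_8 = Round(s_7, k_7) = 0x76D2

0x76D2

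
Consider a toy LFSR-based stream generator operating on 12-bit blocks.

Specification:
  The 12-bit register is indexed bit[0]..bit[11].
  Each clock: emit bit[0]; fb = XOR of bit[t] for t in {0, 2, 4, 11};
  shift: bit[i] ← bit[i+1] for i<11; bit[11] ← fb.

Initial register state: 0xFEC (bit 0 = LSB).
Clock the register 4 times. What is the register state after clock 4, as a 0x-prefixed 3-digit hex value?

0x8FE

reg_0 = 0xFEC
clock 1: out=0, reg = 0x7F6
clock 2: out=0, reg = 0x3FB
clock 3: out=1, reg = 0x1FD
clock 4: out=1, reg = 0x8FE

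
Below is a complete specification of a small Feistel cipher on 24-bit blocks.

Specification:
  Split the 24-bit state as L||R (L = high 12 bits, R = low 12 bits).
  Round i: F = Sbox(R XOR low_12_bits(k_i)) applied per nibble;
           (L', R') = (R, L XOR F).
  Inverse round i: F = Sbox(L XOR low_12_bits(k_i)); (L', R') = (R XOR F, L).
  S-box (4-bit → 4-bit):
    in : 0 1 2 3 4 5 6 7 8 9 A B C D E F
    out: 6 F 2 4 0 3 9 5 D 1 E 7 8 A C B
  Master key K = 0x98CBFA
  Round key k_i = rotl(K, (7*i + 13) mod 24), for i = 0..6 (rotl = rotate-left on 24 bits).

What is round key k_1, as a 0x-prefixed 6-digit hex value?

K = 0x98CBFA
k_0 = rotl(K, (7*0+13) mod 24) = rotl(K, 13) = 0x7F5319
k_1 = rotl(K, (7*1+13) mod 24) = rotl(K, 20) = 0xA98CBF

0xA98CBF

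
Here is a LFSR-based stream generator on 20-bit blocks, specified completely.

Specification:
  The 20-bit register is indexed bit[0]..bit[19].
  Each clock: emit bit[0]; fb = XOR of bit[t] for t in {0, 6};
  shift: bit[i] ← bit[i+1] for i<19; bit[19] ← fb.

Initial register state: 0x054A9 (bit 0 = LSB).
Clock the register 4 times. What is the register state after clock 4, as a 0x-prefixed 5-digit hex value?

0xB054A

reg_0 = 0x054A9
clock 1: out=1, reg = 0x82A54
clock 2: out=0, reg = 0xC152A
clock 3: out=0, reg = 0x60A95
clock 4: out=1, reg = 0xB054A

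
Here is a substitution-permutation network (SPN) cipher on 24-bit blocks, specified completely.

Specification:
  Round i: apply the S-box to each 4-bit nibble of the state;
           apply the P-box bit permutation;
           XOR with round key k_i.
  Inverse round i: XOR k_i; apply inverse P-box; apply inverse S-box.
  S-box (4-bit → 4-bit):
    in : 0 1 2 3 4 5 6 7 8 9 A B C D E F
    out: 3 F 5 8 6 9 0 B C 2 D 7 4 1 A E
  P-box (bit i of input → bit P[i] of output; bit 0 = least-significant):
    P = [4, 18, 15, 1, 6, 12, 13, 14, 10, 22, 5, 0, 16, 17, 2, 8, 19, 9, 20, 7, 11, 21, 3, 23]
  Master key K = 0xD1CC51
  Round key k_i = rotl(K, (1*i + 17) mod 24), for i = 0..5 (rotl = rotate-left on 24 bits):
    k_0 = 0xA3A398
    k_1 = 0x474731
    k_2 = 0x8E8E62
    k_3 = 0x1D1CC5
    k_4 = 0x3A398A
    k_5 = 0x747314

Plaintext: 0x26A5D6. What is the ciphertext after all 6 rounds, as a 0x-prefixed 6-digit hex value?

0x58DD1D

s_0 = plaintext = 0x26A5D6
s_1 = Round(s_0, k_0) = 0xA2AED5
s_2 = Round(s_1, k_1) = 0x9E4E6E
s_3 = Round(s_2, k_2) = 0xE88CE5
s_4 = Round(s_3, k_3) = 0xAD4D73
s_5 = Round(s_4, k_4) = 0xB065C4
s_6 = Round(s_5, k_5) = 0x58DD1D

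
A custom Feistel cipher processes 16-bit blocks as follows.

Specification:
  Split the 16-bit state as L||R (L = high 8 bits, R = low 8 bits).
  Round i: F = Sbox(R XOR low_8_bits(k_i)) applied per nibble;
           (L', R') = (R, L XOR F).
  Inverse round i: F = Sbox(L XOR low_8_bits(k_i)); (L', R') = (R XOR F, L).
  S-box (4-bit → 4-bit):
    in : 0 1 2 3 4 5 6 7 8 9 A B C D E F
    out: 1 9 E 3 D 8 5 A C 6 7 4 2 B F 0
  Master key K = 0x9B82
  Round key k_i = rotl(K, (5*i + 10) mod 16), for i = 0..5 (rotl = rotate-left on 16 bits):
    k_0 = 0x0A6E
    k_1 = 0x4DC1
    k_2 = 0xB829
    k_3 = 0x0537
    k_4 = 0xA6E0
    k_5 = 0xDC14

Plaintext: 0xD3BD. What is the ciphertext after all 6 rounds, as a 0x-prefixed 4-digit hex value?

s_0 = plaintext = 0xD3BD
s_1 = Round(s_0, k_0) = 0xBD60
s_2 = Round(s_1, k_1) = 0x60C4
s_3 = Round(s_2, k_2) = 0xC49B
s_4 = Round(s_3, k_3) = 0x9BB6
s_5 = Round(s_4, k_4) = 0xB61E
s_6 = Round(s_5, k_5) = 0x1EA1

0x1EA1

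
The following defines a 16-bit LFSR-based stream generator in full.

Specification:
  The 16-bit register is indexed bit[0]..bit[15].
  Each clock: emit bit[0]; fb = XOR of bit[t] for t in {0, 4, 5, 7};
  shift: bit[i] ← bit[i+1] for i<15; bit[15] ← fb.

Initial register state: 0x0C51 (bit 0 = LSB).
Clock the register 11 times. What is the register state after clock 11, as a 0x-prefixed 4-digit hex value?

reg_0 = 0x0C51
clock 1: out=1, reg = 0x0628
clock 2: out=0, reg = 0x8314
clock 3: out=0, reg = 0xC18A
clock 4: out=0, reg = 0xE0C5
clock 5: out=1, reg = 0x7062
clock 6: out=0, reg = 0xB831
clock 7: out=1, reg = 0xDC18
clock 8: out=0, reg = 0xEE0C
clock 9: out=0, reg = 0x7706
clock 10: out=0, reg = 0x3B83
clock 11: out=1, reg = 0x1DC1

0x1DC1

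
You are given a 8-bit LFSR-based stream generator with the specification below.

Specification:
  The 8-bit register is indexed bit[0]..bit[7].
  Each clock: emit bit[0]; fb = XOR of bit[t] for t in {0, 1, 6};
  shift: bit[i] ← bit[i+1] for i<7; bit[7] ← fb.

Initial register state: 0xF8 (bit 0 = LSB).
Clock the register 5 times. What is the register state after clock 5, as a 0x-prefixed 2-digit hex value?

reg_0 = 0xF8
clock 1: out=0, reg = 0xFC
clock 2: out=0, reg = 0xFE
clock 3: out=0, reg = 0x7F
clock 4: out=1, reg = 0xBF
clock 5: out=1, reg = 0x5F

0x5F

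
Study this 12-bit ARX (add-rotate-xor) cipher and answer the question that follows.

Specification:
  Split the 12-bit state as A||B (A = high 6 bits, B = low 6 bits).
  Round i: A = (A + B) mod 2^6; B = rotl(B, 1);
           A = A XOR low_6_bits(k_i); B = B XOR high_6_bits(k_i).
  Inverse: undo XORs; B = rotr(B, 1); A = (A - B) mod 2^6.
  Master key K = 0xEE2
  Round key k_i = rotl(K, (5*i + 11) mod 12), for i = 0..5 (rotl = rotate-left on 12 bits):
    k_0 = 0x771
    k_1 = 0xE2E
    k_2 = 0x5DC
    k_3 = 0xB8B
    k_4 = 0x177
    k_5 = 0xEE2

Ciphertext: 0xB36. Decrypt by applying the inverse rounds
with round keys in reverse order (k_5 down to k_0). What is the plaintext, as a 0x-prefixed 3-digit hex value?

s_0 = ciphertext = 0xB36
s_1 = InvRound(s_0, k_5) = 0xA26
s_2 = InvRound(s_1, k_4) = 0xBB1
s_3 = InvRound(s_2, k_3) = 0xDAF
s_4 = InvRound(s_3, k_2) = 0x39C
s_5 = InvRound(s_4, k_1) = 0x392
s_6 = InvRound(s_5, k_0) = 0x627

0x627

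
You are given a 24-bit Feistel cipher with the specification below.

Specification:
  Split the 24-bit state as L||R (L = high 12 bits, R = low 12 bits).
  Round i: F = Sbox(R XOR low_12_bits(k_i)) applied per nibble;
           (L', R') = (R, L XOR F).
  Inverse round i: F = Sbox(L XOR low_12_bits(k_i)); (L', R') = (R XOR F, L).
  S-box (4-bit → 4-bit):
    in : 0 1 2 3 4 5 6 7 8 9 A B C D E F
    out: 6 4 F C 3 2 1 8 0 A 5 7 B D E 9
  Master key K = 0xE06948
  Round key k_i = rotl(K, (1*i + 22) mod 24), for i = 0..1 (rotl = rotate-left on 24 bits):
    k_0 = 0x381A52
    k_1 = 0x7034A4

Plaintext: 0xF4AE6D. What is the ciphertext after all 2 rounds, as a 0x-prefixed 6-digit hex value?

s_0 = plaintext = 0xF4AE6D
s_1 = Round(s_0, k_0) = 0xE6DC83
s_2 = Round(s_1, k_1) = 0xC83E95

0xC83E95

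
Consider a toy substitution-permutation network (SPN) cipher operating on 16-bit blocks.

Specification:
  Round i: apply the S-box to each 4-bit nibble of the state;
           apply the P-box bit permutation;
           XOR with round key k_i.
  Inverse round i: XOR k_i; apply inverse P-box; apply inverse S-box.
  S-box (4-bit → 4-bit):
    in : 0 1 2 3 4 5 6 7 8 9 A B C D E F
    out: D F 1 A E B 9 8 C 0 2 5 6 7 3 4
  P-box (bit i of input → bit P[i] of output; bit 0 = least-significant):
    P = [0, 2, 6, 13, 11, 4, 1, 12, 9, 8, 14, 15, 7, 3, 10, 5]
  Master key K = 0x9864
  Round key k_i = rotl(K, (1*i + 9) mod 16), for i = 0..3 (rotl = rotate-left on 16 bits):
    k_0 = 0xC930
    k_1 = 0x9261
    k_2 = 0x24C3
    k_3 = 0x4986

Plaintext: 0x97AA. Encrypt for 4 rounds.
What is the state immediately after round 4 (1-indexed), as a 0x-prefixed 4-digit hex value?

s_0 = plaintext = 0x97AA
s_1 = Round(s_0, k_0) = 0x4924
s_2 = Round(s_1, k_1) = 0xBE0D
s_3 = Round(s_2, k_2) = 0x3B04
s_4 = Round(s_3, k_3) = 0x33E8

0x33E8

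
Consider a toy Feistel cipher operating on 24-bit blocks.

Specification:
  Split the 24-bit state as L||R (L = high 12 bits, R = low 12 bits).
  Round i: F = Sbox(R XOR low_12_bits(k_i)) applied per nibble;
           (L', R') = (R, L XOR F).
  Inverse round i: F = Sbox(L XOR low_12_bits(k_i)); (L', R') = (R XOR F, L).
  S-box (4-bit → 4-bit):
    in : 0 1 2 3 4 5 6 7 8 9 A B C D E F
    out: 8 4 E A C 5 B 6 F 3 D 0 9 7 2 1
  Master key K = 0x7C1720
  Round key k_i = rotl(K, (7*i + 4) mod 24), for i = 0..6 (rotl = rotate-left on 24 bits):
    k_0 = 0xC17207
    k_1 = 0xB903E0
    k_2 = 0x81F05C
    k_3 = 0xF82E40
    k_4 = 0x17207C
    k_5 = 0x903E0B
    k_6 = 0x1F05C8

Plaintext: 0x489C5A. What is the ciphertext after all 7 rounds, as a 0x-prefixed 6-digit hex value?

s_0 = plaintext = 0x489C5A
s_1 = Round(s_0, k_0) = 0xC5A6DE
s_2 = Round(s_1, k_1) = 0x6DE9F8
s_3 = Round(s_2, k_2) = 0x9F8502
s_4 = Round(s_3, k_3) = 0x502936
s_5 = Round(s_4, k_4) = 0x9366CF
s_6 = Round(s_5, k_5) = 0x6CF6AA
s_7 = Round(s_6, k_6) = 0x6AAC71

0x6AAC71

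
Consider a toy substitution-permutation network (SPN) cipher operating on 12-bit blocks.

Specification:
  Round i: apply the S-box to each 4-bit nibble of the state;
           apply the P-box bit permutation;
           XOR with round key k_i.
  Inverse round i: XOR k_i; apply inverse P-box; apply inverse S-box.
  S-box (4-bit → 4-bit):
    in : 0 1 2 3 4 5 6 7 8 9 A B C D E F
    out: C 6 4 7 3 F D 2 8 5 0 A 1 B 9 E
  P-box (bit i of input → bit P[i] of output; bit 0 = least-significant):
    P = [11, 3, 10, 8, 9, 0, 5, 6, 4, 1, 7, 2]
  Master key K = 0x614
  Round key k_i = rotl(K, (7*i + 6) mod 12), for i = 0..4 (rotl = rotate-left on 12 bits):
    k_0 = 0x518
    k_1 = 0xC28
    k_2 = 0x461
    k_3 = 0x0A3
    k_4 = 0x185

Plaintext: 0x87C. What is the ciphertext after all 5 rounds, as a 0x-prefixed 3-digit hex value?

s_0 = plaintext = 0x87C
s_1 = Round(s_0, k_0) = 0xD1D
s_2 = Round(s_1, k_1) = 0x517
s_3 = Round(s_2, k_2) = 0x4DE
s_4 = Round(s_3, k_3) = 0xBF0
s_5 = Round(s_4, k_4) = 0x4E2

0x4E2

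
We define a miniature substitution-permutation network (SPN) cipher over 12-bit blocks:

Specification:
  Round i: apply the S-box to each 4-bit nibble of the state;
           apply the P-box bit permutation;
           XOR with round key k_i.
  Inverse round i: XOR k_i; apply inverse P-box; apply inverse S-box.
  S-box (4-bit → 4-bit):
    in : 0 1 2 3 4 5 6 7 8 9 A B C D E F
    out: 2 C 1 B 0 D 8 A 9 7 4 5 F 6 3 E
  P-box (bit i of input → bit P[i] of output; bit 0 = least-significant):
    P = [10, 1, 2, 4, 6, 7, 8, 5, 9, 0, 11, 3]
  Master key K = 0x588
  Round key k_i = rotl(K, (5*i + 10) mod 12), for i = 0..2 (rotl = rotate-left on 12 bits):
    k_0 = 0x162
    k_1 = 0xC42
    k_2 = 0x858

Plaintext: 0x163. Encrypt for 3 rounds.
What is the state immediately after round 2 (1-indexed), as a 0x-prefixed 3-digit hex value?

s_0 = plaintext = 0x163
s_1 = Round(s_0, k_0) = 0xD58
s_2 = Round(s_1, k_1) = 0x133
s_3 = Round(s_2, k_2) = 0x4A2

0x133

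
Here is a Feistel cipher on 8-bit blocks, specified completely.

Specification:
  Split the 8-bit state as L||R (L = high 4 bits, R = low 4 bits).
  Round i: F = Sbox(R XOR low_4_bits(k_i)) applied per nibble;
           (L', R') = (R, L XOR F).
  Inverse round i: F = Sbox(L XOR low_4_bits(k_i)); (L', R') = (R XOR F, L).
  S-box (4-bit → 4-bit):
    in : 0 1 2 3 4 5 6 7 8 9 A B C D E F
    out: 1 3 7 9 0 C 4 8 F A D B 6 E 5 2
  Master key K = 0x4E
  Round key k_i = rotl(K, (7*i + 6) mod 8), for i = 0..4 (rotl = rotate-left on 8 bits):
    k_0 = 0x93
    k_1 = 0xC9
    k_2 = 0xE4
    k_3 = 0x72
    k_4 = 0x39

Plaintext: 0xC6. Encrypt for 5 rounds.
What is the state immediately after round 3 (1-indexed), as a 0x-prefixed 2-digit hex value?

0xCF

s_0 = plaintext = 0xC6
s_1 = Round(s_0, k_0) = 0x60
s_2 = Round(s_1, k_1) = 0x0C
s_3 = Round(s_2, k_2) = 0xCF
s_4 = Round(s_3, k_3) = 0xF2
s_5 = Round(s_4, k_4) = 0x24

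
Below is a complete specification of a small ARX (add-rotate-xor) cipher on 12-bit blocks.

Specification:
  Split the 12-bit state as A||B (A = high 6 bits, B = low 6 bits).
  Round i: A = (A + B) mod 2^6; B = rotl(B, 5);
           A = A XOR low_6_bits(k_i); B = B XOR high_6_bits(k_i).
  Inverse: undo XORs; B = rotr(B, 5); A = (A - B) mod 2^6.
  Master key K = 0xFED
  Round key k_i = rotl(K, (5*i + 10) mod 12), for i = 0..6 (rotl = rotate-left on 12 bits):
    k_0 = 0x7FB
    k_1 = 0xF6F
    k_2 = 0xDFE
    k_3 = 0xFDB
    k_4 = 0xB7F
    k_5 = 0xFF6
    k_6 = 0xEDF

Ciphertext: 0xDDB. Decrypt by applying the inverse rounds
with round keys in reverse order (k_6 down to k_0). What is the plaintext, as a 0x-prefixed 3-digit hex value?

0xB40

s_0 = ciphertext = 0xDDB
s_1 = InvRound(s_0, k_6) = 0x9C1
s_2 = InvRound(s_1, k_5) = 0x53D
s_3 = InvRound(s_2, k_4) = 0x2E0
s_4 = InvRound(s_3, k_3) = 0x4BE
s_5 = InvRound(s_4, k_2) = 0x692
s_6 = InvRound(s_5, k_1) = 0x59F
s_7 = InvRound(s_6, k_0) = 0xB40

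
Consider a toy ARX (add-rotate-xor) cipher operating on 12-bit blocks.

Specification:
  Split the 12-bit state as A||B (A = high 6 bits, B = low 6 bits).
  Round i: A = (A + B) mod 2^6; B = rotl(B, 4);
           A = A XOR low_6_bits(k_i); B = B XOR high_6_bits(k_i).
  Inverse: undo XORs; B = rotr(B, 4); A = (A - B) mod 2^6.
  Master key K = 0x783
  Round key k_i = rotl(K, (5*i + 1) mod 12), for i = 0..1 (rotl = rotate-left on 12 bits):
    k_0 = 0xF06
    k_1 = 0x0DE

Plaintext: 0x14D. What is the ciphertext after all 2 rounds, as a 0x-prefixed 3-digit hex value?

s_0 = plaintext = 0x14D
s_1 = Round(s_0, k_0) = 0x52F
s_2 = Round(s_1, k_1) = 0x778

0x778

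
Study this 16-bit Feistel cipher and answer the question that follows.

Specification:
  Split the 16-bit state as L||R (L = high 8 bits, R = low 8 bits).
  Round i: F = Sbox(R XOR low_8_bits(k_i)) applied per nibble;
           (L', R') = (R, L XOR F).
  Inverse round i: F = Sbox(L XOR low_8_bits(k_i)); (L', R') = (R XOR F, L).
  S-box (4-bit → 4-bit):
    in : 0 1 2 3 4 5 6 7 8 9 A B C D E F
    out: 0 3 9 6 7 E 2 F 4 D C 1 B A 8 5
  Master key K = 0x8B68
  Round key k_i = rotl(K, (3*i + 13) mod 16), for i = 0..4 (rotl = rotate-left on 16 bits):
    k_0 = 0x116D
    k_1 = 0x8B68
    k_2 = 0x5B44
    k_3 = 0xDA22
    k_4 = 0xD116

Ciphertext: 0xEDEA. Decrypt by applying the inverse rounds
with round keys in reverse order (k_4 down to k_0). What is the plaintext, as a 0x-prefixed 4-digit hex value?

0xF0A7

s_0 = ciphertext = 0xEDEA
s_1 = InvRound(s_0, k_4) = 0xBBED
s_2 = InvRound(s_1, k_3) = 0x30BB
s_3 = InvRound(s_2, k_2) = 0x4C30
s_4 = InvRound(s_3, k_1) = 0xA74C
s_5 = InvRound(s_4, k_0) = 0xF0A7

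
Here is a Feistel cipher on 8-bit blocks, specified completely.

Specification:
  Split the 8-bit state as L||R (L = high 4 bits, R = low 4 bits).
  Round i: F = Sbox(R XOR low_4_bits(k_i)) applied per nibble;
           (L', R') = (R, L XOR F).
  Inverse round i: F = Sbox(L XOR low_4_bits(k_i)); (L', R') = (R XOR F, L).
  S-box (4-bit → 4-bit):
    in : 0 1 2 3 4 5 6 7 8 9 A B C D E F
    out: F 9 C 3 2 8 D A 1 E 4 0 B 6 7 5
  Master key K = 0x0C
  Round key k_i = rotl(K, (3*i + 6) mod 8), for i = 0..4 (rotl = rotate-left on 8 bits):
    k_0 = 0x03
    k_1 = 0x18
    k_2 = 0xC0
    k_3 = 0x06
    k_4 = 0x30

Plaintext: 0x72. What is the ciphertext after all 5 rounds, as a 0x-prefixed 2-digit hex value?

s_0 = plaintext = 0x72
s_1 = Round(s_0, k_0) = 0x2E
s_2 = Round(s_1, k_1) = 0xEF
s_3 = Round(s_2, k_2) = 0xFB
s_4 = Round(s_3, k_3) = 0xB9
s_5 = Round(s_4, k_4) = 0x95

0x95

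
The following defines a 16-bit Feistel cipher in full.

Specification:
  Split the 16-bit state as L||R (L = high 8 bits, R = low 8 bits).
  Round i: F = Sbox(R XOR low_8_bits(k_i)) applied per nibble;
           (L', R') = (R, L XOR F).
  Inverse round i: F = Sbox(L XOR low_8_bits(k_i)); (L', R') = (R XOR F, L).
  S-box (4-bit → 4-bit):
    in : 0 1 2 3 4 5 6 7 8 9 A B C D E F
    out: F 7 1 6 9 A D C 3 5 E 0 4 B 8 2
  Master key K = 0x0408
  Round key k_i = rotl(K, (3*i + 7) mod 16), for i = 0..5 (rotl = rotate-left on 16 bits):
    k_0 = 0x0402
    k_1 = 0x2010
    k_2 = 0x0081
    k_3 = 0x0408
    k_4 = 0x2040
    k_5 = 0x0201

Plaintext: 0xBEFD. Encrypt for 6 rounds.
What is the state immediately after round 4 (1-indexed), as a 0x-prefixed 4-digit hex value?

s_0 = plaintext = 0xBEFD
s_1 = Round(s_0, k_0) = 0xFD9C
s_2 = Round(s_1, k_1) = 0x9CC9
s_3 = Round(s_2, k_2) = 0xC90F
s_4 = Round(s_3, k_3) = 0x0F35
s_5 = Round(s_4, k_4) = 0x35C5
s_6 = Round(s_5, k_5) = 0xC57C

0x0F35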